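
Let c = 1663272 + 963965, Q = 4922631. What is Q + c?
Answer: 7549868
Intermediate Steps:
c = 2627237
Q + c = 4922631 + 2627237 = 7549868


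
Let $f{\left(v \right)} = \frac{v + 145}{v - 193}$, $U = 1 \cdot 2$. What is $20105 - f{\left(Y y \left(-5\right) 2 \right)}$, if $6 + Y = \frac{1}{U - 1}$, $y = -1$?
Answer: $\frac{4885610}{243} \approx 20105.0$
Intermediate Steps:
$U = 2$
$Y = -5$ ($Y = -6 + \frac{1}{2 - 1} = -6 + 1^{-1} = -6 + 1 = -5$)
$f{\left(v \right)} = \frac{145 + v}{-193 + v}$
$20105 - f{\left(Y y \left(-5\right) 2 \right)} = 20105 - \frac{145 + \left(-5\right) \left(-1\right) \left(-5\right) 2}{-193 + \left(-5\right) \left(-1\right) \left(-5\right) 2} = 20105 - \frac{145 + 5 \left(-5\right) 2}{-193 + 5 \left(-5\right) 2} = 20105 - \frac{145 - 50}{-193 - 50} = 20105 - \frac{1}{-243} \cdot 95 = 20105 - \left(- \frac{1}{243}\right) 95 = 20105 - - \frac{95}{243} = 20105 + \frac{95}{243} = \frac{4885610}{243}$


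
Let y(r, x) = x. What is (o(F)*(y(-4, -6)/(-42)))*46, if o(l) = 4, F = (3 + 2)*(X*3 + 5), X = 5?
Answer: 184/7 ≈ 26.286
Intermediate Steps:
F = 100 (F = (3 + 2)*(5*3 + 5) = 5*(15 + 5) = 5*20 = 100)
(o(F)*(y(-4, -6)/(-42)))*46 = (4*(-6/(-42)))*46 = (4*(-6*(-1/42)))*46 = (4*(1/7))*46 = (4/7)*46 = 184/7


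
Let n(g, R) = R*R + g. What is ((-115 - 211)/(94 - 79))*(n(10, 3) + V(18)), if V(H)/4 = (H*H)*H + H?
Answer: -7634594/15 ≈ -5.0897e+5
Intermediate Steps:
n(g, R) = g + R² (n(g, R) = R² + g = g + R²)
V(H) = 4*H + 4*H³ (V(H) = 4*((H*H)*H + H) = 4*(H²*H + H) = 4*(H³ + H) = 4*(H + H³) = 4*H + 4*H³)
((-115 - 211)/(94 - 79))*(n(10, 3) + V(18)) = ((-115 - 211)/(94 - 79))*((10 + 3²) + 4*18*(1 + 18²)) = (-326/15)*((10 + 9) + 4*18*(1 + 324)) = (-326*1/15)*(19 + 4*18*325) = -326*(19 + 23400)/15 = -326/15*23419 = -7634594/15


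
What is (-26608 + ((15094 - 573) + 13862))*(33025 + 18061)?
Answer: 90677650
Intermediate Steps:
(-26608 + ((15094 - 573) + 13862))*(33025 + 18061) = (-26608 + (14521 + 13862))*51086 = (-26608 + 28383)*51086 = 1775*51086 = 90677650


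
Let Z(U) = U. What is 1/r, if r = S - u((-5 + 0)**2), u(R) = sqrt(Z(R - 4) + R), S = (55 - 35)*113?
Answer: 1130/2553777 + sqrt(46)/5107554 ≈ 0.00044381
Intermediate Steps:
S = 2260 (S = 20*113 = 2260)
u(R) = sqrt(-4 + 2*R) (u(R) = sqrt((R - 4) + R) = sqrt((-4 + R) + R) = sqrt(-4 + 2*R))
r = 2260 - sqrt(46) (r = 2260 - sqrt(-4 + 2*(-5 + 0)**2) = 2260 - sqrt(-4 + 2*(-5)**2) = 2260 - sqrt(-4 + 2*25) = 2260 - sqrt(-4 + 50) = 2260 - sqrt(46) ≈ 2253.2)
1/r = 1/(2260 - sqrt(46))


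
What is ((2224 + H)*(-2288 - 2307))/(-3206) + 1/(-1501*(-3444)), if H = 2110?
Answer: 1050490627687/169114668 ≈ 6211.7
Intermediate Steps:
((2224 + H)*(-2288 - 2307))/(-3206) + 1/(-1501*(-3444)) = ((2224 + 2110)*(-2288 - 2307))/(-3206) + 1/(-1501*(-3444)) = (4334*(-4595))*(-1/3206) - 1/1501*(-1/3444) = -19914730*(-1/3206) + 1/5169444 = 9957365/1603 + 1/5169444 = 1050490627687/169114668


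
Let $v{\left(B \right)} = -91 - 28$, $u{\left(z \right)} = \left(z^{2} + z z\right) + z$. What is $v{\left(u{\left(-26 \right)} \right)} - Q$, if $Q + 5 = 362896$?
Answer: $-363010$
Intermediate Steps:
$u{\left(z \right)} = z + 2 z^{2}$ ($u{\left(z \right)} = \left(z^{2} + z^{2}\right) + z = 2 z^{2} + z = z + 2 z^{2}$)
$Q = 362891$ ($Q = -5 + 362896 = 362891$)
$v{\left(B \right)} = -119$
$v{\left(u{\left(-26 \right)} \right)} - Q = -119 - 362891 = -363010$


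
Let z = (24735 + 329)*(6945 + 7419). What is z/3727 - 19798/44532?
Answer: 8016152751163/82985382 ≈ 96597.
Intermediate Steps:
z = 360019296 (z = 25064*14364 = 360019296)
z/3727 - 19798/44532 = 360019296/3727 - 19798/44532 = 360019296*(1/3727) - 19798*1/44532 = 360019296/3727 - 9899/22266 = 8016152751163/82985382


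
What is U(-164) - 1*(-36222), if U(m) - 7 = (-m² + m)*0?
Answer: 36229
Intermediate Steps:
U(m) = 7 (U(m) = 7 + (-m² + m)*0 = 7 + (m - m²)*0 = 7 + 0 = 7)
U(-164) - 1*(-36222) = 7 - 1*(-36222) = 7 + 36222 = 36229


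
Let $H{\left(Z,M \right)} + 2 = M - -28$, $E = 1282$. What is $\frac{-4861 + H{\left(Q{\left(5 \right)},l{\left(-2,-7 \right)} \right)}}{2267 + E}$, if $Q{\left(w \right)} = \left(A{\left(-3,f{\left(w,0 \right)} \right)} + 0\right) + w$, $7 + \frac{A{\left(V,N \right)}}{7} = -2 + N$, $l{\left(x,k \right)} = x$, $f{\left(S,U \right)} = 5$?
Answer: $- \frac{691}{507} \approx -1.3629$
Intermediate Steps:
$A{\left(V,N \right)} = -63 + 7 N$ ($A{\left(V,N \right)} = -49 + 7 \left(-2 + N\right) = -49 + \left(-14 + 7 N\right) = -63 + 7 N$)
$Q{\left(w \right)} = -28 + w$ ($Q{\left(w \right)} = \left(\left(-63 + 7 \cdot 5\right) + 0\right) + w = \left(\left(-63 + 35\right) + 0\right) + w = \left(-28 + 0\right) + w = -28 + w$)
$H{\left(Z,M \right)} = 26 + M$ ($H{\left(Z,M \right)} = -2 + \left(M - -28\right) = -2 + \left(M + 28\right) = -2 + \left(28 + M\right) = 26 + M$)
$\frac{-4861 + H{\left(Q{\left(5 \right)},l{\left(-2,-7 \right)} \right)}}{2267 + E} = \frac{-4861 + \left(26 - 2\right)}{2267 + 1282} = \frac{-4861 + 24}{3549} = \left(-4837\right) \frac{1}{3549} = - \frac{691}{507}$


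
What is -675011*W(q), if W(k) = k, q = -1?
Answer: 675011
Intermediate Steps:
-675011*W(q) = -675011*(-1) = 675011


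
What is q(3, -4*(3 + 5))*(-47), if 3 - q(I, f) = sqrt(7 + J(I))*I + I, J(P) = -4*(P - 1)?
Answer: 141*I ≈ 141.0*I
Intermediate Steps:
J(P) = 4 - 4*P (J(P) = -4*(-1 + P) = 4 - 4*P)
q(I, f) = 3 - I - I*sqrt(11 - 4*I) (q(I, f) = 3 - (sqrt(7 + (4 - 4*I))*I + I) = 3 - (sqrt(11 - 4*I)*I + I) = 3 - (I*sqrt(11 - 4*I) + I) = 3 - (I + I*sqrt(11 - 4*I)) = 3 + (-I - I*sqrt(11 - 4*I)) = 3 - I - I*sqrt(11 - 4*I))
q(3, -4*(3 + 5))*(-47) = (3 - 1*3 - 1*3*sqrt(11 - 4*3))*(-47) = (3 - 3 - 1*3*sqrt(11 - 12))*(-47) = (3 - 3 - 1*3*sqrt(-1))*(-47) = (3 - 3 - 1*3*I)*(-47) = (3 - 3 - 3*I)*(-47) = -3*I*(-47) = 141*I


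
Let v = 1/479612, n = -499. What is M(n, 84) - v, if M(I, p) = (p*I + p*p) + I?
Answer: -16958600709/479612 ≈ -35359.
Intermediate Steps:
v = 1/479612 ≈ 2.0850e-6
M(I, p) = I + p² + I*p (M(I, p) = (I*p + p²) + I = (p² + I*p) + I = I + p² + I*p)
M(n, 84) - v = (-499 + 84² - 499*84) - 1*1/479612 = (-499 + 7056 - 41916) - 1/479612 = -35359 - 1/479612 = -16958600709/479612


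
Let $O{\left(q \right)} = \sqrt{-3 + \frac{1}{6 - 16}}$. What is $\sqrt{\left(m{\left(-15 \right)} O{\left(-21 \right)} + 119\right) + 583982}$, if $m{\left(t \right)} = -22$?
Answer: $\frac{\sqrt{14602525 - 55 i \sqrt{310}}}{5} \approx 764.26 - 0.025341 i$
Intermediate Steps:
$O{\left(q \right)} = \frac{i \sqrt{310}}{10}$ ($O{\left(q \right)} = \sqrt{-3 + \frac{1}{-10}} = \sqrt{-3 - \frac{1}{10}} = \sqrt{- \frac{31}{10}} = \frac{i \sqrt{310}}{10}$)
$\sqrt{\left(m{\left(-15 \right)} O{\left(-21 \right)} + 119\right) + 583982} = \sqrt{\left(- 22 \frac{i \sqrt{310}}{10} + 119\right) + 583982} = \sqrt{\left(- \frac{11 i \sqrt{310}}{5} + 119\right) + 583982} = \sqrt{\left(119 - \frac{11 i \sqrt{310}}{5}\right) + 583982} = \sqrt{584101 - \frac{11 i \sqrt{310}}{5}}$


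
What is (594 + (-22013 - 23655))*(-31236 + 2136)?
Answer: 1311653400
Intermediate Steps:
(594 + (-22013 - 23655))*(-31236 + 2136) = (594 - 45668)*(-29100) = -45074*(-29100) = 1311653400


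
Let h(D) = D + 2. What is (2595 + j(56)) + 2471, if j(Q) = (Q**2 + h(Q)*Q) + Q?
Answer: 11506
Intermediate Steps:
h(D) = 2 + D
j(Q) = Q + Q**2 + Q*(2 + Q) (j(Q) = (Q**2 + (2 + Q)*Q) + Q = (Q**2 + Q*(2 + Q)) + Q = Q + Q**2 + Q*(2 + Q))
(2595 + j(56)) + 2471 = (2595 + 56*(3 + 2*56)) + 2471 = (2595 + 56*(3 + 112)) + 2471 = (2595 + 56*115) + 2471 = (2595 + 6440) + 2471 = 9035 + 2471 = 11506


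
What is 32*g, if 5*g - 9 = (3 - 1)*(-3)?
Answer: 96/5 ≈ 19.200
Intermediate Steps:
g = 3/5 (g = 9/5 + ((3 - 1)*(-3))/5 = 9/5 + (2*(-3))/5 = 9/5 + (1/5)*(-6) = 9/5 - 6/5 = 3/5 ≈ 0.60000)
32*g = 32*(3/5) = 96/5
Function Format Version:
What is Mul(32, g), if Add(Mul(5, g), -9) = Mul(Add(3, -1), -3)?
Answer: Rational(96, 5) ≈ 19.200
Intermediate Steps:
g = Rational(3, 5) (g = Add(Rational(9, 5), Mul(Rational(1, 5), Mul(Add(3, -1), -3))) = Add(Rational(9, 5), Mul(Rational(1, 5), Mul(2, -3))) = Add(Rational(9, 5), Mul(Rational(1, 5), -6)) = Add(Rational(9, 5), Rational(-6, 5)) = Rational(3, 5) ≈ 0.60000)
Mul(32, g) = Mul(32, Rational(3, 5)) = Rational(96, 5)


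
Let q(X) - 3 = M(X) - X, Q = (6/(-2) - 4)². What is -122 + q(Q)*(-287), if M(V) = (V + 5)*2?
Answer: -17916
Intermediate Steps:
Q = 49 (Q = (6*(-½) - 4)² = (-3 - 4)² = (-7)² = 49)
M(V) = 10 + 2*V (M(V) = (5 + V)*2 = 10 + 2*V)
q(X) = 13 + X (q(X) = 3 + ((10 + 2*X) - X) = 3 + (10 + X) = 13 + X)
-122 + q(Q)*(-287) = -122 + (13 + 49)*(-287) = -122 + 62*(-287) = -122 - 17794 = -17916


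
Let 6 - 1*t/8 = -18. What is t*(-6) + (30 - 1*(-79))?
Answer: -1043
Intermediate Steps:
t = 192 (t = 48 - 8*(-18) = 48 + 144 = 192)
t*(-6) + (30 - 1*(-79)) = 192*(-6) + (30 - 1*(-79)) = -1152 + (30 + 79) = -1152 + 109 = -1043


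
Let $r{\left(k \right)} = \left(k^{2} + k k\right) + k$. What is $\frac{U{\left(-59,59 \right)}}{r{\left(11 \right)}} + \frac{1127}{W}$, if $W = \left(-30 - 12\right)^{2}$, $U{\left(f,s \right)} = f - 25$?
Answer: $\frac{2795}{9108} \approx 0.30687$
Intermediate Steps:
$U{\left(f,s \right)} = -25 + f$ ($U{\left(f,s \right)} = f - 25 = -25 + f$)
$W = 1764$ ($W = \left(-42\right)^{2} = 1764$)
$r{\left(k \right)} = k + 2 k^{2}$ ($r{\left(k \right)} = \left(k^{2} + k^{2}\right) + k = 2 k^{2} + k = k + 2 k^{2}$)
$\frac{U{\left(-59,59 \right)}}{r{\left(11 \right)}} + \frac{1127}{W} = \frac{-25 - 59}{11 \left(1 + 2 \cdot 11\right)} + \frac{1127}{1764} = - \frac{84}{11 \left(1 + 22\right)} + 1127 \cdot \frac{1}{1764} = - \frac{84}{11 \cdot 23} + \frac{23}{36} = - \frac{84}{253} + \frac{23}{36} = \frac{2795}{9108}$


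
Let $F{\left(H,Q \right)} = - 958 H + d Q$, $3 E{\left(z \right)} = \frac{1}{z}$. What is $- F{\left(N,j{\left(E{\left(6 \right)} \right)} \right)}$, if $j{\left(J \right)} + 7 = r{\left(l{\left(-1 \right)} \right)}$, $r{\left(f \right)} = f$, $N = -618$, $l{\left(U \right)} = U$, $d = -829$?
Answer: $-598676$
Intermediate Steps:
$E{\left(z \right)} = \frac{1}{3 z}$
$j{\left(J \right)} = -8$ ($j{\left(J \right)} = -7 - 1 = -8$)
$F{\left(H,Q \right)} = - 958 H - 829 Q$
$- F{\left(N,j{\left(E{\left(6 \right)} \right)} \right)} = - (\left(-958\right) \left(-618\right) - -6632) = - (592044 + 6632) = \left(-1\right) 598676 = -598676$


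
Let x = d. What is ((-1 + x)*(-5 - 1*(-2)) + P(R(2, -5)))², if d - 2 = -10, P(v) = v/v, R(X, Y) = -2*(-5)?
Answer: 784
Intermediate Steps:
R(X, Y) = 10
P(v) = 1
d = -8 (d = 2 - 10 = -8)
x = -8
((-1 + x)*(-5 - 1*(-2)) + P(R(2, -5)))² = ((-1 - 8)*(-5 - 1*(-2)) + 1)² = (-9*(-5 + 2) + 1)² = (-9*(-3) + 1)² = (27 + 1)² = 28² = 784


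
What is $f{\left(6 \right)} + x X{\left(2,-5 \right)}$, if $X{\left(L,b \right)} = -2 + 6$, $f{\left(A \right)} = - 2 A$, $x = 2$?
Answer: $-4$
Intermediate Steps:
$X{\left(L,b \right)} = 4$
$f{\left(6 \right)} + x X{\left(2,-5 \right)} = \left(-2\right) 6 + 2 \cdot 4 = -12 + 8 = -4$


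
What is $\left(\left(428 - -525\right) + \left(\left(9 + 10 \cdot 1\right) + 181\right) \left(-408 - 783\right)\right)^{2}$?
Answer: $56286139009$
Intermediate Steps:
$\left(\left(428 - -525\right) + \left(\left(9 + 10 \cdot 1\right) + 181\right) \left(-408 - 783\right)\right)^{2} = \left(\left(428 + 525\right) + \left(\left(9 + 10\right) + 181\right) \left(-1191\right)\right)^{2} = \left(953 + \left(19 + 181\right) \left(-1191\right)\right)^{2} = \left(953 + 200 \left(-1191\right)\right)^{2} = \left(953 - 238200\right)^{2} = \left(-237247\right)^{2} = 56286139009$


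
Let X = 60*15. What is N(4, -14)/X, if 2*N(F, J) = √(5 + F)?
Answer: 1/600 ≈ 0.0016667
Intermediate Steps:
X = 900
N(F, J) = √(5 + F)/2
N(4, -14)/X = (√(5 + 4)/2)/900 = (√9/2)*(1/900) = ((½)*3)*(1/900) = (3/2)*(1/900) = 1/600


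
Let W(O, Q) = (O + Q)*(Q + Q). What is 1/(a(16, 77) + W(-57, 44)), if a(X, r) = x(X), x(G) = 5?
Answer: -1/1139 ≈ -0.00087796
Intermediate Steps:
a(X, r) = 5
W(O, Q) = 2*Q*(O + Q) (W(O, Q) = (O + Q)*(2*Q) = 2*Q*(O + Q))
1/(a(16, 77) + W(-57, 44)) = 1/(5 + 2*44*(-57 + 44)) = 1/(5 + 2*44*(-13)) = 1/(5 - 1144) = 1/(-1139) = -1/1139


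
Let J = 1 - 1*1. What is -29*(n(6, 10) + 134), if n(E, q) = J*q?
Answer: -3886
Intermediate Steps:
J = 0 (J = 1 - 1 = 0)
n(E, q) = 0 (n(E, q) = 0*q = 0)
-29*(n(6, 10) + 134) = -29*(0 + 134) = -29*134 = -3886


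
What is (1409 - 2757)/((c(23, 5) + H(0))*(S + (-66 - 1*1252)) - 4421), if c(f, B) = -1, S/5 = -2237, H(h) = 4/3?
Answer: 2022/12883 ≈ 0.15695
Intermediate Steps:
H(h) = 4/3 (H(h) = 4*(1/3) = 4/3)
S = -11185 (S = 5*(-2237) = -11185)
(1409 - 2757)/((c(23, 5) + H(0))*(S + (-66 - 1*1252)) - 4421) = (1409 - 2757)/((-1 + 4/3)*(-11185 + (-66 - 1*1252)) - 4421) = -1348/((-11185 + (-66 - 1252))/3 - 4421) = -1348/((-11185 - 1318)/3 - 4421) = -1348/((1/3)*(-12503) - 4421) = -1348/(-12503/3 - 4421) = -1348/(-25766/3) = -1348*(-3/25766) = 2022/12883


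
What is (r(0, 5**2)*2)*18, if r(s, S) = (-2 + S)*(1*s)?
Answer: 0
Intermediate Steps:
r(s, S) = s*(-2 + S) (r(s, S) = (-2 + S)*s = s*(-2 + S))
(r(0, 5**2)*2)*18 = ((0*(-2 + 5**2))*2)*18 = ((0*(-2 + 25))*2)*18 = ((0*23)*2)*18 = (0*2)*18 = 0*18 = 0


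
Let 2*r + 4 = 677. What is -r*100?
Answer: -33650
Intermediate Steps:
r = 673/2 (r = -2 + (½)*677 = -2 + 677/2 = 673/2 ≈ 336.50)
-r*100 = -673*100/2 = -1*33650 = -33650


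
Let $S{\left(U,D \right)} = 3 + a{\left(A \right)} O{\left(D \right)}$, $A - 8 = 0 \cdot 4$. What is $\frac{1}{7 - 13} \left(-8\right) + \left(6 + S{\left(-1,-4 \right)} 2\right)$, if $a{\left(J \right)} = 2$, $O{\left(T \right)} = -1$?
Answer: $\frac{28}{3} \approx 9.3333$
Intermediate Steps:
$A = 8$ ($A = 8 + 0 \cdot 4 = 8 + 0 = 8$)
$S{\left(U,D \right)} = 1$ ($S{\left(U,D \right)} = 3 + 2 \left(-1\right) = 3 - 2 = 1$)
$\frac{1}{7 - 13} \left(-8\right) + \left(6 + S{\left(-1,-4 \right)} 2\right) = \frac{1}{7 - 13} \left(-8\right) + \left(6 + 1 \cdot 2\right) = \frac{1}{-6} \left(-8\right) + \left(6 + 2\right) = \left(- \frac{1}{6}\right) \left(-8\right) + 8 = \frac{4}{3} + 8 = \frac{28}{3}$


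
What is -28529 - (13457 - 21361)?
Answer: -20625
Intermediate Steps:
-28529 - (13457 - 21361) = -28529 - 1*(-7904) = -28529 + 7904 = -20625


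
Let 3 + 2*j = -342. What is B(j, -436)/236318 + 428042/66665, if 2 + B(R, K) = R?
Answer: 202284792627/31508278940 ≈ 6.4201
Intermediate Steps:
j = -345/2 (j = -3/2 + (1/2)*(-342) = -3/2 - 171 = -345/2 ≈ -172.50)
B(R, K) = -2 + R
B(j, -436)/236318 + 428042/66665 = (-2 - 345/2)/236318 + 428042/66665 = -349/2*1/236318 + 428042*(1/66665) = -349/472636 + 428042/66665 = 202284792627/31508278940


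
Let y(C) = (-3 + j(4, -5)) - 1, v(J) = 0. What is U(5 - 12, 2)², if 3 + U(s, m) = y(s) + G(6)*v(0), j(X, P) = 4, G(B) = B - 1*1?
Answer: 9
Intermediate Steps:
G(B) = -1 + B (G(B) = B - 1 = -1 + B)
y(C) = 0 (y(C) = (-3 + 4) - 1 = 1 - 1 = 0)
U(s, m) = -3 (U(s, m) = -3 + (0 + (-1 + 6)*0) = -3 + (0 + 5*0) = -3 + (0 + 0) = -3 + 0 = -3)
U(5 - 12, 2)² = (-3)² = 9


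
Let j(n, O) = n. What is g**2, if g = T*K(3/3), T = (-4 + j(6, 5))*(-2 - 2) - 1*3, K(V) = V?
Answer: 121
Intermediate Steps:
T = -11 (T = (-4 + 6)*(-2 - 2) - 1*3 = 2*(-4) - 3 = -8 - 3 = -11)
g = -11 (g = -33/3 = -11*1 = -11)
g**2 = (-11)**2 = 121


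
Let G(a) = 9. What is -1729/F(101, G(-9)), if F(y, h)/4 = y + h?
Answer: -1729/440 ≈ -3.9295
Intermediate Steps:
F(y, h) = 4*h + 4*y (F(y, h) = 4*(y + h) = 4*(h + y) = 4*h + 4*y)
-1729/F(101, G(-9)) = -1729/(4*9 + 4*101) = -1729/(36 + 404) = -1729/440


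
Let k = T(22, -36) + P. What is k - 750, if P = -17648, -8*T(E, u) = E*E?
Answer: -36917/2 ≈ -18459.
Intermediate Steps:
T(E, u) = -E²/8 (T(E, u) = -E*E/8 = -E²/8)
k = -35417/2 (k = -⅛*22² - 17648 = -⅛*484 - 17648 = -121/2 - 17648 = -35417/2 ≈ -17709.)
k - 750 = -35417/2 - 750 = -36917/2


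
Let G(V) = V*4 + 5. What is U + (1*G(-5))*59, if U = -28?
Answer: -913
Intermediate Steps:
G(V) = 5 + 4*V (G(V) = 4*V + 5 = 5 + 4*V)
U + (1*G(-5))*59 = -28 + (1*(5 + 4*(-5)))*59 = -28 + (1*(5 - 20))*59 = -28 + (1*(-15))*59 = -28 - 15*59 = -28 - 885 = -913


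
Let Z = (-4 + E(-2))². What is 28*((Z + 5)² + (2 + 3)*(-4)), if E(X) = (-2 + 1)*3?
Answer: 81088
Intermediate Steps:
E(X) = -3 (E(X) = -1*3 = -3)
Z = 49 (Z = (-4 - 3)² = (-7)² = 49)
28*((Z + 5)² + (2 + 3)*(-4)) = 28*((49 + 5)² + (2 + 3)*(-4)) = 28*(54² + 5*(-4)) = 28*(2916 - 20) = 28*2896 = 81088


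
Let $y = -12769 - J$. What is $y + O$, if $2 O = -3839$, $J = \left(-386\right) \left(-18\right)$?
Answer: $- \frac{43273}{2} \approx -21637.0$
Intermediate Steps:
$J = 6948$
$O = - \frac{3839}{2}$ ($O = \frac{1}{2} \left(-3839\right) = - \frac{3839}{2} \approx -1919.5$)
$y = -19717$ ($y = -12769 - 6948 = -19717$)
$y + O = -19717 - \frac{3839}{2} = - \frac{43273}{2}$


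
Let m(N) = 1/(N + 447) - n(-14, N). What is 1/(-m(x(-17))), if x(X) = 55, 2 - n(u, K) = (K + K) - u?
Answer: -502/61245 ≈ -0.0081966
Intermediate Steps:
n(u, K) = 2 + u - 2*K (n(u, K) = 2 - ((K + K) - u) = 2 - (2*K - u) = 2 - (-u + 2*K) = 2 + (u - 2*K) = 2 + u - 2*K)
m(N) = 12 + 1/(447 + N) + 2*N (m(N) = 1/(N + 447) - (2 - 14 - 2*N) = 1/(447 + N) - (-12 - 2*N) = 1/(447 + N) + (12 + 2*N) = 12 + 1/(447 + N) + 2*N)
1/(-m(x(-17))) = 1/(-(5365 + 2*55² + 906*55)/(447 + 55)) = 1/(-(5365 + 2*3025 + 49830)/502) = 1/(-(5365 + 6050 + 49830)/502) = 1/(-61245/502) = -502/61245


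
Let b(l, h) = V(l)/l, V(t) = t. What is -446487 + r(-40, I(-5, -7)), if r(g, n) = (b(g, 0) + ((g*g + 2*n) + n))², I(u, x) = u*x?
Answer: 2463949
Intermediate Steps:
b(l, h) = 1 (b(l, h) = l/l = 1)
r(g, n) = (1 + g² + 3*n)² (r(g, n) = (1 + ((g*g + 2*n) + n))² = (1 + ((g² + 2*n) + n))² = (1 + (g² + 3*n))² = (1 + g² + 3*n)²)
-446487 + r(-40, I(-5, -7)) = -446487 + (1 + (-40)² + 3*(-5*(-7)))² = -446487 + (1 + 1600 + 3*35)² = -446487 + (1 + 1600 + 105)² = -446487 + 1706² = -446487 + 2910436 = 2463949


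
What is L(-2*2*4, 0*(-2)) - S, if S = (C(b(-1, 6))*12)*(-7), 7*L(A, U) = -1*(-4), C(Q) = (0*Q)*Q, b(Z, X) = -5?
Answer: 4/7 ≈ 0.57143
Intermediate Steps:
C(Q) = 0 (C(Q) = 0*Q = 0)
L(A, U) = 4/7 (L(A, U) = (-1*(-4))/7 = (1/7)*4 = 4/7)
S = 0 (S = (0*12)*(-7) = 0*(-7) = 0)
L(-2*2*4, 0*(-2)) - S = 4/7 - 1*0 = 4/7 + 0 = 4/7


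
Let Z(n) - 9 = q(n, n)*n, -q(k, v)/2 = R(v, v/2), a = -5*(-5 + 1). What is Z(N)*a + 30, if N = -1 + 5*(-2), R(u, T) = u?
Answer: -4630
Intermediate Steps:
a = 20 (a = -5*(-4) = 20)
N = -11 (N = -1 - 10 = -11)
q(k, v) = -2*v
Z(n) = 9 - 2*n**2 (Z(n) = 9 + (-2*n)*n = 9 - 2*n**2)
Z(N)*a + 30 = (9 - 2*(-11)**2)*20 + 30 = (9 - 2*121)*20 + 30 = (9 - 242)*20 + 30 = -233*20 + 30 = -4660 + 30 = -4630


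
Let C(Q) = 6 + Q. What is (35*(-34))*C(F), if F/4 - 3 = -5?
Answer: 2380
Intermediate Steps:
F = -8 (F = 12 + 4*(-5) = 12 - 20 = -8)
(35*(-34))*C(F) = (35*(-34))*(6 - 8) = -1190*(-2) = 2380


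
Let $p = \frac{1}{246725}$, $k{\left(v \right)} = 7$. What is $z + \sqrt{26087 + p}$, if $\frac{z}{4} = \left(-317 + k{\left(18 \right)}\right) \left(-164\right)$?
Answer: $203360 + \frac{2 \sqrt{15879998371261}}{49345} \approx 2.0352 \cdot 10^{5}$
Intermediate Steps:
$z = 203360$ ($z = 4 \left(-317 + 7\right) \left(-164\right) = 4 \left(\left(-310\right) \left(-164\right)\right) = 4 \cdot 50840 = 203360$)
$p = \frac{1}{246725} \approx 4.0531 \cdot 10^{-6}$
$z + \sqrt{26087 + p} = 203360 + \sqrt{26087 + \frac{1}{246725}} = 203360 + \sqrt{\frac{6436315076}{246725}} = 203360 + \frac{2 \sqrt{15879998371261}}{49345}$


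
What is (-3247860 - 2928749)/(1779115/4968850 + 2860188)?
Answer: -6138128725930/2842369384583 ≈ -2.1595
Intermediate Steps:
(-3247860 - 2928749)/(1779115/4968850 + 2860188) = -6176609/(1779115*(1/4968850) + 2860188) = -6176609/(355823/993770 + 2860188) = -6176609/2842369384583/993770 = -6176609*993770/2842369384583 = -6138128725930/2842369384583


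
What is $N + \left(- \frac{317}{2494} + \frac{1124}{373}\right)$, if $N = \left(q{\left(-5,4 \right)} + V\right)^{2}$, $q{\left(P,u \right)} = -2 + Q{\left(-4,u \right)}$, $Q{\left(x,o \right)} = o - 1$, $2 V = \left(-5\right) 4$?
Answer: $\frac{78036237}{930262} \approx 83.886$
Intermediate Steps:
$V = -10$ ($V = \frac{\left(-5\right) 4}{2} = \frac{1}{2} \left(-20\right) = -10$)
$Q{\left(x,o \right)} = -1 + o$ ($Q{\left(x,o \right)} = o - 1 = -1 + o$)
$q{\left(P,u \right)} = -3 + u$ ($q{\left(P,u \right)} = -2 + \left(-1 + u\right) = -3 + u$)
$N = 81$ ($N = \left(\left(-3 + 4\right) - 10\right)^{2} = \left(1 - 10\right)^{2} = \left(-9\right)^{2} = 81$)
$N + \left(- \frac{317}{2494} + \frac{1124}{373}\right) = 81 + \left(- \frac{317}{2494} + \frac{1124}{373}\right) = 81 + \frac{2685015}{930262} = \frac{78036237}{930262}$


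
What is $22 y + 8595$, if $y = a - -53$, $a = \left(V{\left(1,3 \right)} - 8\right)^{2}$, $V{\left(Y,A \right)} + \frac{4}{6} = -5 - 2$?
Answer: $\frac{136447}{9} \approx 15161.0$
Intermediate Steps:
$V{\left(Y,A \right)} = - \frac{23}{3}$ ($V{\left(Y,A \right)} = - \frac{2}{3} - 7 = - \frac{23}{3}$)
$a = \frac{2209}{9}$ ($a = \left(- \frac{23}{3} - 8\right)^{2} = \left(- \frac{47}{3}\right)^{2} = \frac{2209}{9} \approx 245.44$)
$y = \frac{2686}{9}$ ($y = \frac{2209}{9} - -53 = \frac{2209}{9} + 53 = \frac{2686}{9} \approx 298.44$)
$22 y + 8595 = 22 \cdot \frac{2686}{9} + 8595 = \frac{59092}{9} + 8595 = \frac{136447}{9}$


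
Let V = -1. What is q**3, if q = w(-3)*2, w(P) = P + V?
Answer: -512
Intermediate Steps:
w(P) = -1 + P (w(P) = P - 1 = -1 + P)
q = -8 (q = (-1 - 3)*2 = -4*2 = -8)
q**3 = (-8)**3 = -512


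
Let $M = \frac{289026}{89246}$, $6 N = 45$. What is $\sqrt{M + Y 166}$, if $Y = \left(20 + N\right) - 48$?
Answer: $\frac{2 i \sqrt{1692411567847}}{44623} \approx 58.307 i$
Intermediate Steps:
$N = \frac{15}{2}$ ($N = \frac{1}{6} \cdot 45 = \frac{15}{2} \approx 7.5$)
$M = \frac{144513}{44623}$ ($M = 289026 \cdot \frac{1}{89246} = \frac{144513}{44623} \approx 3.2385$)
$Y = - \frac{41}{2}$ ($Y = \left(20 + \frac{15}{2}\right) - 48 = \frac{55}{2} - 48 = - \frac{41}{2} \approx -20.5$)
$\sqrt{M + Y 166} = \sqrt{\frac{144513}{44623} - 3403} = \sqrt{- \frac{151707556}{44623}} = \frac{2 i \sqrt{1692411567847}}{44623}$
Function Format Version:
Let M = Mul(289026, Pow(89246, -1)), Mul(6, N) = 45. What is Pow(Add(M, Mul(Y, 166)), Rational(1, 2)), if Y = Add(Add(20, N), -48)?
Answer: Mul(Rational(2, 44623), I, Pow(1692411567847, Rational(1, 2))) ≈ Mul(58.307, I)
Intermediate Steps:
N = Rational(15, 2) (N = Mul(Rational(1, 6), 45) = Rational(15, 2) ≈ 7.5000)
M = Rational(144513, 44623) (M = Mul(289026, Rational(1, 89246)) = Rational(144513, 44623) ≈ 3.2385)
Y = Rational(-41, 2) (Y = Add(Add(20, Rational(15, 2)), -48) = Add(Rational(55, 2), -48) = Rational(-41, 2) ≈ -20.500)
Pow(Add(M, Mul(Y, 166)), Rational(1, 2)) = Pow(Add(Rational(144513, 44623), Mul(Rational(-41, 2), 166)), Rational(1, 2)) = Pow(Add(Rational(144513, 44623), -3403), Rational(1, 2)) = Pow(Rational(-151707556, 44623), Rational(1, 2)) = Mul(Rational(2, 44623), I, Pow(1692411567847, Rational(1, 2)))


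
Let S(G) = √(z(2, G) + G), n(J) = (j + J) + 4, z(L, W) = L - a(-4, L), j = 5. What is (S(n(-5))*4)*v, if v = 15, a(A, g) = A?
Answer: 60*√10 ≈ 189.74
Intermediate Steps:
z(L, W) = 4 + L (z(L, W) = L - 1*(-4) = L + 4 = 4 + L)
n(J) = 9 + J (n(J) = (5 + J) + 4 = 9 + J)
S(G) = √(6 + G) (S(G) = √((4 + 2) + G) = √(6 + G))
(S(n(-5))*4)*v = (√(6 + (9 - 5))*4)*15 = (√(6 + 4)*4)*15 = (√10*4)*15 = (4*√10)*15 = 60*√10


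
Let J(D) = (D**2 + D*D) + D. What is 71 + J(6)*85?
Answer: 6701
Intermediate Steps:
J(D) = D + 2*D**2 (J(D) = (D**2 + D**2) + D = 2*D**2 + D = D + 2*D**2)
71 + J(6)*85 = 71 + (6*(1 + 2*6))*85 = 71 + (6*(1 + 12))*85 = 71 + (6*13)*85 = 71 + 78*85 = 71 + 6630 = 6701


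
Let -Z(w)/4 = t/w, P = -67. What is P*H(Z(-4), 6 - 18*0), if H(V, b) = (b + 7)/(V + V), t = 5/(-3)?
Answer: 2613/10 ≈ 261.30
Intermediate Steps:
t = -5/3 (t = 5*(-⅓) = -5/3 ≈ -1.6667)
Z(w) = 20/(3*w) (Z(w) = -(-20)/(3*w) = 20/(3*w))
H(V, b) = (7 + b)/(2*V) (H(V, b) = (7 + b)/((2*V)) = (7 + b)*(1/(2*V)) = (7 + b)/(2*V))
P*H(Z(-4), 6 - 18*0) = -67*(7 + (6 - 18*0))/(2*((20/3)/(-4))) = -67*(7 + (6 - 3*0))/(2*((20/3)*(-¼))) = -67*(7 + (6 + 0))/(2*(-5/3)) = -67*(-3)*(7 + 6)/(2*5) = -67*(-3)*13/(2*5) = -67*(-39/10) = 2613/10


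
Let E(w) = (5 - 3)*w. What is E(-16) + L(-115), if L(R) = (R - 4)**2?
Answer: 14129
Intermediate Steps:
L(R) = (-4 + R)**2
E(w) = 2*w
E(-16) + L(-115) = 2*(-16) + (-4 - 115)**2 = -32 + (-119)**2 = -32 + 14161 = 14129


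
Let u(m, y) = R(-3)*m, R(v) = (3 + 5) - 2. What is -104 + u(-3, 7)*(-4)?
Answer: -32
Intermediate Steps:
R(v) = 6 (R(v) = 8 - 2 = 6)
u(m, y) = 6*m
-104 + u(-3, 7)*(-4) = -104 + (6*(-3))*(-4) = -104 - 18*(-4) = -104 + 72 = -32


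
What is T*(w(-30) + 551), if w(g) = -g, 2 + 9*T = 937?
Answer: 543235/9 ≈ 60359.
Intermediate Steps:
T = 935/9 (T = -2/9 + (⅑)*937 = -2/9 + 937/9 = 935/9 ≈ 103.89)
T*(w(-30) + 551) = 935*(-1*(-30) + 551)/9 = 935*(30 + 551)/9 = (935/9)*581 = 543235/9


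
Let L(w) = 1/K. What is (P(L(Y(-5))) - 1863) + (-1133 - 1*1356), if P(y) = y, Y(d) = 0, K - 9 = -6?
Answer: -13055/3 ≈ -4351.7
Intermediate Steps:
K = 3 (K = 9 - 6 = 3)
L(w) = 1/3
(P(L(Y(-5))) - 1863) + (-1133 - 1*1356) = (1/3 - 1863) + (-1133 - 1*1356) = -5588/3 + (-1133 - 1356) = -5588/3 - 2489 = -13055/3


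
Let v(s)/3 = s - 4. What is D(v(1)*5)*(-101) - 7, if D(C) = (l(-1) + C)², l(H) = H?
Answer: -213723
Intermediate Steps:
v(s) = -12 + 3*s (v(s) = 3*(s - 4) = 3*(-4 + s) = -12 + 3*s)
D(C) = (-1 + C)²
D(v(1)*5)*(-101) - 7 = (-1 + (-12 + 3*1)*5)²*(-101) - 7 = (-1 + (-12 + 3)*5)²*(-101) - 7 = (-1 - 9*5)²*(-101) - 7 = (-1 - 45)²*(-101) - 7 = (-46)²*(-101) - 7 = 2116*(-101) - 7 = -213716 - 7 = -213723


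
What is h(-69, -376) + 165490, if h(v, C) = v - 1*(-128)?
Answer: 165549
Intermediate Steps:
h(v, C) = 128 + v (h(v, C) = v + 128 = 128 + v)
h(-69, -376) + 165490 = (128 - 69) + 165490 = 59 + 165490 = 165549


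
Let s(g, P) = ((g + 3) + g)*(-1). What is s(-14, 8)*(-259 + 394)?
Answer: 3375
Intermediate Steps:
s(g, P) = -3 - 2*g (s(g, P) = ((3 + g) + g)*(-1) = (3 + 2*g)*(-1) = -3 - 2*g)
s(-14, 8)*(-259 + 394) = (-3 - 2*(-14))*(-259 + 394) = (-3 + 28)*135 = 25*135 = 3375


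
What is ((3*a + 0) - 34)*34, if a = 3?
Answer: -850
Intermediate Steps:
((3*a + 0) - 34)*34 = ((3*3 + 0) - 34)*34 = ((9 + 0) - 34)*34 = (9 - 34)*34 = -25*34 = -850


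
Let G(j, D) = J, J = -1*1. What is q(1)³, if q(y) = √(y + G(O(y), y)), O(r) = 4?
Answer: 0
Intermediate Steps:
J = -1
G(j, D) = -1
q(y) = √(-1 + y) (q(y) = √(y - 1) = √(-1 + y))
q(1)³ = (√(-1 + 1))³ = (√0)³ = 0³ = 0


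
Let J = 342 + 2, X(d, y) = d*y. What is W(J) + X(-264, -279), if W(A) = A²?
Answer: 191992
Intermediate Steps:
J = 344
W(J) + X(-264, -279) = 344² - 264*(-279) = 118336 + 73656 = 191992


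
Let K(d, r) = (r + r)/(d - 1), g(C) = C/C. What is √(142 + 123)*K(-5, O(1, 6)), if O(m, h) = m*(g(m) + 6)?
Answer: -7*√265/3 ≈ -37.984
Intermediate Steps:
g(C) = 1
O(m, h) = 7*m (O(m, h) = m*(1 + 6) = m*7 = 7*m)
K(d, r) = 2*r/(-1 + d) (K(d, r) = (2*r)/(-1 + d) = 2*r/(-1 + d))
√(142 + 123)*K(-5, O(1, 6)) = √(142 + 123)*(2*(7*1)/(-1 - 5)) = √265*(2*7/(-6)) = √265*(2*7*(-⅙)) = √265*(-7/3) = -7*√265/3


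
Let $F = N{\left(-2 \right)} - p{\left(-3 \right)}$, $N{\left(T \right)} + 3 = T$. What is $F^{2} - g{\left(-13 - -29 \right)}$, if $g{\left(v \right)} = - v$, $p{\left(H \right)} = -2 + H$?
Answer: $16$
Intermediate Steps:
$N{\left(T \right)} = -3 + T$
$F = 0$ ($F = \left(-3 - 2\right) - \left(-2 - 3\right) = -5 - -5 = -5 + 5 = 0$)
$F^{2} - g{\left(-13 - -29 \right)} = 0^{2} - - (-13 - -29) = 0 - - (-13 + 29) = 0 - \left(-1\right) 16 = 0 - -16 = 0 + 16 = 16$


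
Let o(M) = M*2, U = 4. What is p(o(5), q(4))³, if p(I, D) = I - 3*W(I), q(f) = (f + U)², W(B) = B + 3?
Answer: -24389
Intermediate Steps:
W(B) = 3 + B
q(f) = (4 + f)² (q(f) = (f + 4)² = (4 + f)²)
o(M) = 2*M
p(I, D) = -9 - 2*I (p(I, D) = I - 3*(3 + I) = I + (-9 - 3*I) = -9 - 2*I)
p(o(5), q(4))³ = (-9 - 4*5)³ = (-9 - 2*10)³ = (-9 - 20)³ = (-29)³ = -24389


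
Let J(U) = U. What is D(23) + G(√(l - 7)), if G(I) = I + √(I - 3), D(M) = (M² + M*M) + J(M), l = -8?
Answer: 1081 + √(-3 + I*√15) + I*√15 ≈ 1082.0 + 5.8603*I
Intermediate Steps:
D(M) = M + 2*M² (D(M) = (M² + M*M) + M = (M² + M²) + M = 2*M² + M = M + 2*M²)
G(I) = I + √(-3 + I)
D(23) + G(√(l - 7)) = 23*(1 + 2*23) + (√(-8 - 7) + √(-3 + √(-8 - 7))) = 23*(1 + 46) + (√(-15) + √(-3 + √(-15))) = 23*47 + (I*√15 + √(-3 + I*√15)) = 1081 + (√(-3 + I*√15) + I*√15) = 1081 + √(-3 + I*√15) + I*√15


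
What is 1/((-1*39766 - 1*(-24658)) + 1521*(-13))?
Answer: -1/34881 ≈ -2.8669e-5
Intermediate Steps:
1/((-1*39766 - 1*(-24658)) + 1521*(-13)) = 1/((-39766 + 24658) - 19773) = 1/(-15108 - 19773) = 1/(-34881) = -1/34881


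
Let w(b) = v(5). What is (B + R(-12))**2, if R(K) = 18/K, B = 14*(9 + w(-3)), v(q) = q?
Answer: 151321/4 ≈ 37830.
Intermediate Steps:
w(b) = 5
B = 196 (B = 14*(9 + 5) = 14*14 = 196)
(B + R(-12))**2 = (196 + 18/(-12))**2 = (196 + 18*(-1/12))**2 = (196 - 3/2)**2 = (389/2)**2 = 151321/4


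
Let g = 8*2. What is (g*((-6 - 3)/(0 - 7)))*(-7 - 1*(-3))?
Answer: -576/7 ≈ -82.286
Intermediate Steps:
g = 16
(g*((-6 - 3)/(0 - 7)))*(-7 - 1*(-3)) = (16*((-6 - 3)/(0 - 7)))*(-7 - 1*(-3)) = (16*(-9/(-7)))*(-7 + 3) = (16*(-9*(-1/7)))*(-4) = (16*(9/7))*(-4) = (144/7)*(-4) = -576/7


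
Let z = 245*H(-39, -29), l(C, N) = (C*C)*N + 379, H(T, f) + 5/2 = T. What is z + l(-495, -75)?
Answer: -36773327/2 ≈ -1.8387e+7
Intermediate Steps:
H(T, f) = -5/2 + T
l(C, N) = 379 + N*C² (l(C, N) = C²*N + 379 = N*C² + 379 = 379 + N*C²)
z = -20335/2 (z = 245*(-5/2 - 39) = 245*(-83/2) = -20335/2 ≈ -10168.)
z + l(-495, -75) = -20335/2 + (379 - 75*(-495)²) = -20335/2 + (379 - 75*245025) = -20335/2 + (379 - 18376875) = -20335/2 - 18376496 = -36773327/2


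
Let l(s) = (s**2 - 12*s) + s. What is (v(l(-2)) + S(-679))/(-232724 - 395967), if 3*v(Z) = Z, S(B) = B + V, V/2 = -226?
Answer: 481/269439 ≈ 0.0017852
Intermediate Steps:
V = -452 (V = 2*(-226) = -452)
S(B) = -452 + B (S(B) = B - 452 = -452 + B)
l(s) = s**2 - 11*s
v(Z) = Z/3
(v(l(-2)) + S(-679))/(-232724 - 395967) = ((-2*(-11 - 2))/3 + (-452 - 679))/(-232724 - 395967) = ((-2*(-13))/3 - 1131)/(-628691) = ((1/3)*26 - 1131)*(-1/628691) = (26/3 - 1131)*(-1/628691) = -3367/3*(-1/628691) = 481/269439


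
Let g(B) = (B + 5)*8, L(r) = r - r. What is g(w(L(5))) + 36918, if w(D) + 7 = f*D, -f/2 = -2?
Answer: 36902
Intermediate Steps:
L(r) = 0
f = 4 (f = -2*(-2) = 4)
w(D) = -7 + 4*D
g(B) = 40 + 8*B (g(B) = (5 + B)*8 = 40 + 8*B)
g(w(L(5))) + 36918 = (40 + 8*(-7 + 4*0)) + 36918 = (40 + 8*(-7 + 0)) + 36918 = (40 + 8*(-7)) + 36918 = (40 - 56) + 36918 = -16 + 36918 = 36902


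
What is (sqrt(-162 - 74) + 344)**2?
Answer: 118100 + 1376*I*sqrt(59) ≈ 1.181e+5 + 10569.0*I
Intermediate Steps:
(sqrt(-162 - 74) + 344)**2 = (sqrt(-236) + 344)**2 = (2*I*sqrt(59) + 344)**2 = (344 + 2*I*sqrt(59))**2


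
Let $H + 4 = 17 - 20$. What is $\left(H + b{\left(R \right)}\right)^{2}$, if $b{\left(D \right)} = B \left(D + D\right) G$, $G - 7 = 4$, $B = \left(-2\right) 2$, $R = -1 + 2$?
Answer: $9025$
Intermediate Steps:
$R = 1$
$B = -4$
$G = 11$ ($G = 7 + 4 = 11$)
$b{\left(D \right)} = - 88 D$ ($b{\left(D \right)} = - 4 \left(D + D\right) 11 = - 4 \cdot 2 D 11 = - 8 D 11 = - 88 D$)
$H = -7$ ($H = -4 + \left(17 - 20\right) = -4 - 3 = -7$)
$\left(H + b{\left(R \right)}\right)^{2} = \left(-7 - 88\right)^{2} = \left(-95\right)^{2} = 9025$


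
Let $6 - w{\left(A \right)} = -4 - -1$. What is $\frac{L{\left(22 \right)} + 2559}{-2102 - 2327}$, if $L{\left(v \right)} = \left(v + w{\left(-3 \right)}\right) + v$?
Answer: $- \frac{2612}{4429} \approx -0.58975$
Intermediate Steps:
$w{\left(A \right)} = 9$ ($w{\left(A \right)} = 6 - \left(-4 - -1\right) = 6 - \left(-4 + 1\right) = 6 - -3 = 6 + 3 = 9$)
$L{\left(v \right)} = 9 + 2 v$ ($L{\left(v \right)} = \left(v + 9\right) + v = \left(9 + v\right) + v = 9 + 2 v$)
$\frac{L{\left(22 \right)} + 2559}{-2102 - 2327} = \frac{\left(9 + 2 \cdot 22\right) + 2559}{-2102 - 2327} = \frac{\left(9 + 44\right) + 2559}{-4429} = \left(53 + 2559\right) \left(- \frac{1}{4429}\right) = 2612 \left(- \frac{1}{4429}\right) = - \frac{2612}{4429}$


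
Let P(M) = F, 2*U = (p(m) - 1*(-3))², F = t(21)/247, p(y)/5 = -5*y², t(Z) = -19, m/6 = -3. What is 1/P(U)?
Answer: -13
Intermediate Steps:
m = -18 (m = 6*(-3) = -18)
p(y) = -25*y² (p(y) = 5*(-5*y²) = -25*y²)
F = -1/13 (F = -19/247 = -19*1/247 = -1/13 ≈ -0.076923)
U = 65561409/2 (U = (-25*(-18)² - 1*(-3))²/2 = (-25*324 + 3)²/2 = (-8100 + 3)²/2 = (½)*(-8097)² = (½)*65561409 = 65561409/2 ≈ 3.2781e+7)
P(M) = -1/13
1/P(U) = 1/(-1/13) = -13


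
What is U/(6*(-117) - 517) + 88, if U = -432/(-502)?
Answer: 26925056/305969 ≈ 87.999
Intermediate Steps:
U = 216/251 (U = -432*(-1/502) = 216/251 ≈ 0.86056)
U/(6*(-117) - 517) + 88 = 216/(251*(6*(-117) - 517)) + 88 = 216/(251*(-702 - 517)) + 88 = (216/251)/(-1219) + 88 = (216/251)*(-1/1219) + 88 = -216/305969 + 88 = 26925056/305969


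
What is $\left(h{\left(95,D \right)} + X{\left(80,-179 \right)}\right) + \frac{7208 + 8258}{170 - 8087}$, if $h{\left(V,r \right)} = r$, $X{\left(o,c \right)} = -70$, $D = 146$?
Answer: $\frac{586226}{7917} \approx 74.047$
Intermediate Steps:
$\left(h{\left(95,D \right)} + X{\left(80,-179 \right)}\right) + \frac{7208 + 8258}{170 - 8087} = \left(146 - 70\right) + \frac{7208 + 8258}{170 - 8087} = 76 + \frac{15466}{-7917} = 76 + 15466 \left(- \frac{1}{7917}\right) = 76 - \frac{15466}{7917} = \frac{586226}{7917}$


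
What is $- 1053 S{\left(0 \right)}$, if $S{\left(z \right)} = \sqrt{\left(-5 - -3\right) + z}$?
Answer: $- 1053 i \sqrt{2} \approx - 1489.2 i$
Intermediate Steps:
$S{\left(z \right)} = \sqrt{-2 + z}$ ($S{\left(z \right)} = \sqrt{\left(-5 + 3\right) + z} = \sqrt{-2 + z}$)
$- 1053 S{\left(0 \right)} = - 1053 \sqrt{-2 + 0} = - 1053 \sqrt{-2} = - 1053 i \sqrt{2}$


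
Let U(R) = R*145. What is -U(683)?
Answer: -99035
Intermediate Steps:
U(R) = 145*R
-U(683) = -145*683 = -1*99035 = -99035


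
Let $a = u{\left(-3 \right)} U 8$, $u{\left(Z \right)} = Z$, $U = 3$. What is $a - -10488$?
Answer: $10416$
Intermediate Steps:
$a = -72$ ($a = \left(-3\right) 3 \cdot 8 = \left(-9\right) 8 = -72$)
$a - -10488 = -72 - -10488 = -72 + 10488 = 10416$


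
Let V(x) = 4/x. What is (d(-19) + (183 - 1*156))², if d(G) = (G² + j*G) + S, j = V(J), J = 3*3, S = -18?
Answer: 10588516/81 ≈ 1.3072e+5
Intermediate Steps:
J = 9
j = 4/9 ≈ 0.44444
d(G) = -18 + G² + 4*G/9 (d(G) = (G² + 4*G/9) - 18 = -18 + G² + 4*G/9)
(d(-19) + (183 - 1*156))² = ((-18 + (-19)² + (4/9)*(-19)) + (183 - 1*156))² = ((-18 + 361 - 76/9) + (183 - 156))² = (3011/9 + 27)² = (3254/9)² = 10588516/81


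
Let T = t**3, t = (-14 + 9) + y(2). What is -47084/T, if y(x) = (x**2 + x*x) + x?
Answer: -47084/125 ≈ -376.67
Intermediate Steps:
y(x) = x + 2*x**2 (y(x) = (x**2 + x**2) + x = 2*x**2 + x = x + 2*x**2)
t = 5 (t = (-14 + 9) + 2*(1 + 2*2) = -5 + 2*(1 + 4) = -5 + 2*5 = -5 + 10 = 5)
T = 125 (T = 5**3 = 125)
-47084/T = -47084/125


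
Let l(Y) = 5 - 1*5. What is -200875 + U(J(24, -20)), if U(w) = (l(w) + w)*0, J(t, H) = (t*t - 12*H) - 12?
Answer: -200875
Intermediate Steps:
J(t, H) = -12 + t² - 12*H (J(t, H) = (t² - 12*H) - 12 = -12 + t² - 12*H)
l(Y) = 0 (l(Y) = 5 - 5 = 0)
U(w) = 0 (U(w) = (0 + w)*0 = w*0 = 0)
-200875 + U(J(24, -20)) = -200875 + 0 = -200875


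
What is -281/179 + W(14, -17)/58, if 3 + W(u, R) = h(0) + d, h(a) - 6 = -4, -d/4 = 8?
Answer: -22205/10382 ≈ -2.1388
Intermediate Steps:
d = -32 (d = -4*8 = -32)
h(a) = 2 (h(a) = 6 - 4 = 2)
W(u, R) = -33 (W(u, R) = -3 + (2 - 32) = -3 - 30 = -33)
-281/179 + W(14, -17)/58 = -281/179 - 33/58 = -22205/10382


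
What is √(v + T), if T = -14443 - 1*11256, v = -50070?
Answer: I*√75769 ≈ 275.26*I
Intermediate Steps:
T = -25699 (T = -14443 - 11256 = -25699)
√(v + T) = √(-50070 - 25699) = √(-75769) = I*√75769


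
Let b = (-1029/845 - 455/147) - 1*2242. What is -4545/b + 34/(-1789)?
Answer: 142929415709/71311014136 ≈ 2.0043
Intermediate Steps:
b = -39860824/17745 (b = (-1029*1/845 - 455*1/147) - 2242 = (-1029/845 - 65/21) - 2242 = -76534/17745 - 2242 = -39860824/17745 ≈ -2246.3)
-4545/b + 34/(-1789) = -4545/(-39860824/17745) + 34/(-1789) = -4545*(-17745/39860824) + 34*(-1/1789) = 80651025/39860824 - 34/1789 = 142929415709/71311014136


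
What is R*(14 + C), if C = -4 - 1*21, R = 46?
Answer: -506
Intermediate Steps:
C = -25 (C = -4 - 21 = -25)
R*(14 + C) = 46*(14 - 25) = 46*(-11) = -506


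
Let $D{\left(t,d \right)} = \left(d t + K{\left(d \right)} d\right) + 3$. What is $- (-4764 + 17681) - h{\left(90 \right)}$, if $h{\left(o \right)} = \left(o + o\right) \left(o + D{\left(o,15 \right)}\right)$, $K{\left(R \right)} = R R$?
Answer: $-880157$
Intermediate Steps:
$K{\left(R \right)} = R^{2}$
$D{\left(t,d \right)} = 3 + d^{3} + d t$ ($D{\left(t,d \right)} = \left(d t + d^{2} d\right) + 3 = \left(d t + d^{3}\right) + 3 = \left(d^{3} + d t\right) + 3 = 3 + d^{3} + d t$)
$h{\left(o \right)} = 2 o \left(3378 + 16 o\right)$ ($h{\left(o \right)} = \left(o + o\right) \left(o + \left(3 + 15^{3} + 15 o\right)\right) = 2 o \left(o + \left(3 + 3375 + 15 o\right)\right) = 2 o \left(o + \left(3378 + 15 o\right)\right) = 2 o \left(3378 + 16 o\right)$)
$- (-4764 + 17681) - h{\left(90 \right)} = - (-4764 + 17681) - 4 \cdot 90 \left(1689 + 8 \cdot 90\right) = \left(-1\right) 12917 - 4 \cdot 90 \left(1689 + 720\right) = -12917 - 4 \cdot 90 \cdot 2409 = -12917 - 867240 = -880157$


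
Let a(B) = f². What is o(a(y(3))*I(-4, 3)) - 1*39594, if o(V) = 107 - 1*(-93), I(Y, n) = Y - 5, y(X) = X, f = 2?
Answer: -39394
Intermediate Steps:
I(Y, n) = -5 + Y
a(B) = 4 (a(B) = 2² = 4)
o(V) = 200 (o(V) = 107 + 93 = 200)
o(a(y(3))*I(-4, 3)) - 1*39594 = 200 - 1*39594 = 200 - 39594 = -39394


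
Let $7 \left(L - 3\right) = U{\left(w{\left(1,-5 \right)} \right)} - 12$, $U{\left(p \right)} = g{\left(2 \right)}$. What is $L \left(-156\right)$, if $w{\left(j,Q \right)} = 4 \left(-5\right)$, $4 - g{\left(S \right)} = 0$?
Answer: $- \frac{2028}{7} \approx -289.71$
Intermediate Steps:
$g{\left(S \right)} = 4$ ($g{\left(S \right)} = 4 - 0 = 4 + 0 = 4$)
$w{\left(j,Q \right)} = -20$
$U{\left(p \right)} = 4$
$L = \frac{13}{7}$ ($L = 3 + \frac{4 - 12}{7} = 3 + \frac{1}{7} \left(-8\right) = 3 - \frac{8}{7} = \frac{13}{7} \approx 1.8571$)
$L \left(-156\right) = \frac{13}{7} \left(-156\right) = - \frac{2028}{7}$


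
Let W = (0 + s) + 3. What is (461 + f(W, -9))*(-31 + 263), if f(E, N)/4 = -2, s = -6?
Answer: 105096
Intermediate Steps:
W = -3 (W = (0 - 6) + 3 = -6 + 3 = -3)
f(E, N) = -8 (f(E, N) = 4*(-2) = -8)
(461 + f(W, -9))*(-31 + 263) = (461 - 8)*(-31 + 263) = 453*232 = 105096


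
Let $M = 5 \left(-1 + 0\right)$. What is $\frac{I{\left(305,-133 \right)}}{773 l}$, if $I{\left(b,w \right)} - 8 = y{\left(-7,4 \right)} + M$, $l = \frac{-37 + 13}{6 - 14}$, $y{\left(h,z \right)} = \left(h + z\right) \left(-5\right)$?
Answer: $\frac{6}{773} \approx 0.007762$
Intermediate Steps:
$y{\left(h,z \right)} = - 5 h - 5 z$
$l = 3$ ($l = - \frac{24}{-8} = \left(-24\right) \left(- \frac{1}{8}\right) = 3$)
$M = -5$ ($M = 5 \left(-1\right) = -5$)
$I{\left(b,w \right)} = 18$ ($I{\left(b,w \right)} = 8 - -10 = 8 + \left(\left(35 - 20\right) - 5\right) = 8 + \left(15 - 5\right) = 8 + 10 = 18$)
$\frac{I{\left(305,-133 \right)}}{773 l} = \frac{18}{773 \cdot 3} = \frac{18}{2319} = 18 \cdot \frac{1}{2319} = \frac{6}{773}$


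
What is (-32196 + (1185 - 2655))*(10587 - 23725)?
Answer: 442303908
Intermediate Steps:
(-32196 + (1185 - 2655))*(10587 - 23725) = (-32196 - 1470)*(-13138) = -33666*(-13138) = 442303908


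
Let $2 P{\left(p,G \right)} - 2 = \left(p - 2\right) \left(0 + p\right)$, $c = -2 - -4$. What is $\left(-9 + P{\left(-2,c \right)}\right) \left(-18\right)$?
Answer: $72$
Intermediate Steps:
$c = 2$ ($c = -2 + \left(-1 + 5\right) = -2 + 4 = 2$)
$P{\left(p,G \right)} = 1 + \frac{p \left(-2 + p\right)}{2}$ ($P{\left(p,G \right)} = 1 + \frac{\left(p - 2\right) \left(0 + p\right)}{2} = 1 + \frac{\left(-2 + p\right) p}{2} = 1 + \frac{p \left(-2 + p\right)}{2}$)
$\left(-9 + P{\left(-2,c \right)}\right) \left(-18\right) = \left(-9 + \left(1 + \frac{\left(-2\right)^{2}}{2} - -2\right)\right) \left(-18\right) = \left(-9 + \left(1 + \frac{1}{2} \cdot 4 + 2\right)\right) \left(-18\right) = \left(-9 + \left(1 + 2 + 2\right)\right) \left(-18\right) = \left(-9 + 5\right) \left(-18\right) = \left(-4\right) \left(-18\right) = 72$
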